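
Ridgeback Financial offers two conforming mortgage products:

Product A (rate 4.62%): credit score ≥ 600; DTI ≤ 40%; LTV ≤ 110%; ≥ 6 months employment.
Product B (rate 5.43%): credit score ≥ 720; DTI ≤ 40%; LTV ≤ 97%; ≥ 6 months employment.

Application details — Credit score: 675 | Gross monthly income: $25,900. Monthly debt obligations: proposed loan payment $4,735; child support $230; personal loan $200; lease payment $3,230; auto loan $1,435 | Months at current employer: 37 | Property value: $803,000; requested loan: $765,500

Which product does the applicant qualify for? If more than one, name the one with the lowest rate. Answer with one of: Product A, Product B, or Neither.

Total debts = (4,735 + 230 + 200 + 3,230 + 1,435) = 9,830; DTI = 9,830/25,900 = 38%.
LTV = 765,500/803,000 = 95.3%.
Product A: score 675 ≥ 600; DTI 38% ≤ 40%; LTV 95.3% ≤ 110%; employment 37 ≥ 6 mo → qualifies.
Product B: score 675 < 720; DTI 38% ≤ 40%; LTV 95.3% ≤ 97%; employment 37 ≥ 6 mo → does not qualify.

Product A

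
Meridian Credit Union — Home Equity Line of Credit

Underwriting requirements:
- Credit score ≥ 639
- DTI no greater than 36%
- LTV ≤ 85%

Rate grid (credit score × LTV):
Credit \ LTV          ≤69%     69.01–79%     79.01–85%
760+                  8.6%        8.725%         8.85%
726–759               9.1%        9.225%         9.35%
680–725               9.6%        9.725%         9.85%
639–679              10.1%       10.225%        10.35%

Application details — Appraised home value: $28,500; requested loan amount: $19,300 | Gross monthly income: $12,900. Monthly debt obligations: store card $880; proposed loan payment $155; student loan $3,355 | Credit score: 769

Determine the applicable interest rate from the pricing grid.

Credit score 769 ≥ 639; Total monthly debts = (880 + 155 + 3,355) = 4,390. Debt-to-income = 4,390/12,900 = 34% — meets 36% limit
Loan-to-value = 19,300/28,500 = 67.7% — pass (85% max)
Score 769 is in the 760+ band; LTV 67.7% is in the ≤69% band → 8.6%.

8.6%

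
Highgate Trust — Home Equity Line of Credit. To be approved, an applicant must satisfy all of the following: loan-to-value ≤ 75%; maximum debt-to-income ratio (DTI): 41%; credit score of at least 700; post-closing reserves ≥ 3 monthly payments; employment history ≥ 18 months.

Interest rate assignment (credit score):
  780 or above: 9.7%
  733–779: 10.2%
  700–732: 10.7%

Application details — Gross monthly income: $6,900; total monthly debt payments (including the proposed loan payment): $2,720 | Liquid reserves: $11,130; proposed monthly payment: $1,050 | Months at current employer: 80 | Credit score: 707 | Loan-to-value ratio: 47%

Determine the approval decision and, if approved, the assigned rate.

Credit score 707 ≥ 700 (meets minimum)
Employment 80 ≥ 18 months
LTV 47% ≤ 75%
Reserves = 11,130/1,050 = 10.6 months ≥ 3
DTI: 2,720 ÷ 6,900 = 39.4%, within the 41% cap
All requirements met. Score 707 falls in the 700–732 tier → 10.7%.

Approved at 10.7%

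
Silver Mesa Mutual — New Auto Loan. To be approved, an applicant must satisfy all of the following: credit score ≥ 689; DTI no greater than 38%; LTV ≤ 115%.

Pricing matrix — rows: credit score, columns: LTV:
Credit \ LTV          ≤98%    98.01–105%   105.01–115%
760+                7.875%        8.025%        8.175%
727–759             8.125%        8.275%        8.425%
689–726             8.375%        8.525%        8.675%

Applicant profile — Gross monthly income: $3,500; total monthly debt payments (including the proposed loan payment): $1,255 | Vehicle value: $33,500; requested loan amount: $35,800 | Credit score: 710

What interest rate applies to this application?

Credit score 710 ≥ 689; Debt-to-income = 1,255/3,500 = 35.9% — meets 38% limit
LTV = 35,800/33,500 = 106.9% ≤ 115%
Score 710 is in the 689–726 band; LTV 106.9% is in the 105.01–115% band → 8.675%.

8.675%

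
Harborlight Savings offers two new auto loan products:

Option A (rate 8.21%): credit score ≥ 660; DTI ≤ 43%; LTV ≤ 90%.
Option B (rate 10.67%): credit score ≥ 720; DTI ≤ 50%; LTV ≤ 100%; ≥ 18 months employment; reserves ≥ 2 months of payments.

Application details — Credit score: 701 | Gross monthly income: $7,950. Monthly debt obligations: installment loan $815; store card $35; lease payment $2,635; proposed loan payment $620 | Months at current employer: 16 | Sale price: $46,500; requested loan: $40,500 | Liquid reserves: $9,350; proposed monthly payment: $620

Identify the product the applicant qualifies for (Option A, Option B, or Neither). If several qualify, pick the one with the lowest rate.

Neither

Total debts = (815 + 35 + 2,635 + 620) = 4,105; DTI = 4,105/7,950 = 51.6%.
LTV = 40,500/46,500 = 87.1%.
Reserves = 9,350/620 = 15.1 months.
Option A: score 701 ≥ 660; DTI 51.6% > 43%; LTV 87.1% ≤ 90% → does not qualify.
Option B: score 701 < 720; DTI 51.6% > 50%; LTV 87.1% ≤ 100%; employment 16 < 18 mo; reserves 15.1 ≥ 2 mo → does not qualify.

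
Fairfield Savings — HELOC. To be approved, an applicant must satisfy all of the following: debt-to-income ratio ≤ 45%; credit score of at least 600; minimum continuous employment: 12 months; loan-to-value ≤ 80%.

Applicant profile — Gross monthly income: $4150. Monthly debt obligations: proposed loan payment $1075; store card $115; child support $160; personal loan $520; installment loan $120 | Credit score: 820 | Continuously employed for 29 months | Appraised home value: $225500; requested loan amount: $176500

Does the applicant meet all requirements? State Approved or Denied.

Denied

Total monthly debts = (1,075 + 115 + 160 + 520 + 120) = 1,990. DTI = 1,990/4,150 = 48% > 45%
Credit score 820 ≥ 600 (meets)
Employment 29 ≥ 12 months
LTV: 176,500 ÷ 225,500 = 78.3%, within 80% cap
Fails on DTI.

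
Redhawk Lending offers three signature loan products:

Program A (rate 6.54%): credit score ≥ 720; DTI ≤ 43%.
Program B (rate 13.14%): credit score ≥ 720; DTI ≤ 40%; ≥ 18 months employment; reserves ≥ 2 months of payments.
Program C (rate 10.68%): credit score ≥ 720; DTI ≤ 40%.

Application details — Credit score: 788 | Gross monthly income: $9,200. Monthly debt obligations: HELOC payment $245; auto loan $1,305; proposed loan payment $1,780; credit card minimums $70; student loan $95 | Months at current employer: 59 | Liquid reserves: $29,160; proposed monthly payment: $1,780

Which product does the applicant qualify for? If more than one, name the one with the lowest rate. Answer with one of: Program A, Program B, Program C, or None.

Program A

Total debts = (245 + 1,305 + 1,780 + 70 + 95) = 3,495; DTI = 3,495/9,200 = 38%.
Reserves = 29,160/1,780 = 16.4 months.
Program A: score 788 ≥ 720; DTI 38% ≤ 43% → qualifies.
Program B: score 788 ≥ 720; DTI 38% ≤ 40%; employment 59 ≥ 18 mo; reserves 16.4 ≥ 2 mo → qualifies.
Program C: score 788 ≥ 720; DTI 38% ≤ 40% → qualifies.
Qualifying: Program A, Program B, Program C. Lowest rate is 6.54% → Program A.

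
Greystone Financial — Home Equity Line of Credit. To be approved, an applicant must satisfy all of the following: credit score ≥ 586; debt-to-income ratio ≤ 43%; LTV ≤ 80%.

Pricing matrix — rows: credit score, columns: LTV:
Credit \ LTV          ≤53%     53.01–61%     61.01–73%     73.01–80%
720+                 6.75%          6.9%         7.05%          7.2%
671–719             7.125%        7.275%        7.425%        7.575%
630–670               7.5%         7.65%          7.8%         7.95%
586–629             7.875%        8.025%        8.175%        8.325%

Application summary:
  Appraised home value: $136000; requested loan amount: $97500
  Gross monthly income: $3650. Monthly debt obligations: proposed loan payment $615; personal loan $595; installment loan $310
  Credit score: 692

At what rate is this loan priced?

Credit score 692 ≥ 586; Total monthly debts = (615 + 595 + 310) = 1,520. DTI = 1,520/3,650 = 41.6% ≤ 43%
Loan-to-value = 97,500/136,000 = 71.7% — pass (80% max)
Credit 692 → row 671–719; LTV 71.7% → column 61.01–73%. Grid cell → 7.425%.

7.425%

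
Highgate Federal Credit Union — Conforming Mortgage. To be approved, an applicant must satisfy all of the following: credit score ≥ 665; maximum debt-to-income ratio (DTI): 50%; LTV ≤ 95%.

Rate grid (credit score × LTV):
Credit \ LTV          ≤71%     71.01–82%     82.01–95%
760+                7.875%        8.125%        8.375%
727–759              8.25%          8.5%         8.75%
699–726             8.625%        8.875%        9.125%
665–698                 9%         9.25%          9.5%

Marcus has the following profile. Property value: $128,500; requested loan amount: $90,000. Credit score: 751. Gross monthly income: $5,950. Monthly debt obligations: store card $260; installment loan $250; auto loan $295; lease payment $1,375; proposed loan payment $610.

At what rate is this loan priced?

Credit score 751 ≥ 665; Total monthly debts = (260 + 250 + 295 + 1,375 + 610) = 2,790. Debt-to-income = 2,790/5,950 = 46.9% — meets 50% limit
Loan-to-value = 90,000/128,500 = 70% — pass (95% max)
Score 751 is in the 727–759 band; LTV 70% is in the ≤71% band → 8.25%.

8.25%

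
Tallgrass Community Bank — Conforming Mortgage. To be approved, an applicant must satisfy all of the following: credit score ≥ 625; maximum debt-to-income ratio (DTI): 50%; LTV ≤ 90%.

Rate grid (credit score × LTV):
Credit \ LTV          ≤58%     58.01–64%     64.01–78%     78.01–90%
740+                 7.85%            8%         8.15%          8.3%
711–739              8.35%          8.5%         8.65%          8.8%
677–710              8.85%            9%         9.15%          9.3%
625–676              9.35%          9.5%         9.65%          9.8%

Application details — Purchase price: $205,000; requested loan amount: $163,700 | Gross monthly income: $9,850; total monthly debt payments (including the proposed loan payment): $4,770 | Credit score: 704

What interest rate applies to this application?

Credit score 704 ≥ 625; DTI: 4,770 ÷ 9,850 = 48.4%, within the 50% cap
LTV: 163,700 ÷ 205,000 = 79.9%, within 90% cap
Score 704 is in the 677–710 band; LTV 79.9% is in the 78.01–90% band → 9.3%.

9.3%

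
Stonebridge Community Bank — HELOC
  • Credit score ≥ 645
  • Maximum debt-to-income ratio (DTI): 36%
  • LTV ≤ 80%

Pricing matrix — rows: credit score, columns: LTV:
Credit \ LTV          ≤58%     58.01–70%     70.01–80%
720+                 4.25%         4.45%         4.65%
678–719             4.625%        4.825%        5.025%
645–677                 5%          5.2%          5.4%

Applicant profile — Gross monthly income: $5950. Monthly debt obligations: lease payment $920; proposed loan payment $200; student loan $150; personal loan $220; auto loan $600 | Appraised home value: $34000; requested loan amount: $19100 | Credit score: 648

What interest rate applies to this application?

Credit score 648 ≥ 645; Total monthly debts = (920 + 200 + 150 + 220 + 600) = 2,090. DTI = 2,090/5,950 = 35.1% ≤ 36%
Loan-to-value = 19,100/34,000 = 56.2% — pass (80% max)
Score 648 is in the 645–677 band; LTV 56.2% is in the ≤58% band → 5%.

5%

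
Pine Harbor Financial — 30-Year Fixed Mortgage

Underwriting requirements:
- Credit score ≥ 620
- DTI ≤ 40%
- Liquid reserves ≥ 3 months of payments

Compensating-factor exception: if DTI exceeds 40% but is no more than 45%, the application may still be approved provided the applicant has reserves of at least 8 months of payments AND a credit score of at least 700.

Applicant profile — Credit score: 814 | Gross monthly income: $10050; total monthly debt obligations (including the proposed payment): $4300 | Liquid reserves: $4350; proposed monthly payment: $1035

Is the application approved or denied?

Denied

Credit score 814 ≥ 620 (meets base)
DTI: 4,300 ÷ 10,050 = 42.8%, over the 40% base limit.
Reserves: 4,350 ÷ 1,035 = 4.2 months (meets 3-month minimum)
DTI 42.8% is within the 40%–45% exception band; checking compensating factors.
Override check — reserves: 4.2 mo (short of 8); score: 814 (ok).
Override conditions not both satisfied; exception does not apply.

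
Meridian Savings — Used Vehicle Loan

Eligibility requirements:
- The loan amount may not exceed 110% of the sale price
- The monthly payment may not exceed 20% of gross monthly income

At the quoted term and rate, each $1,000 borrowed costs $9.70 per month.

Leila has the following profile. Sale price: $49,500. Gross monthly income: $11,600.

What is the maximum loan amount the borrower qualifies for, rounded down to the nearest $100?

$54,400

Payment cap: 20% × $11,600 = $2,320/month.
At $9.70 per $1,000, that supports 2,320/9.70 × 1,000 ≈ $239,175 → $239,100.
LTV cap: 110% × $49,500 = $54,450 → $54,400.
Binding constraint: loan-to-value.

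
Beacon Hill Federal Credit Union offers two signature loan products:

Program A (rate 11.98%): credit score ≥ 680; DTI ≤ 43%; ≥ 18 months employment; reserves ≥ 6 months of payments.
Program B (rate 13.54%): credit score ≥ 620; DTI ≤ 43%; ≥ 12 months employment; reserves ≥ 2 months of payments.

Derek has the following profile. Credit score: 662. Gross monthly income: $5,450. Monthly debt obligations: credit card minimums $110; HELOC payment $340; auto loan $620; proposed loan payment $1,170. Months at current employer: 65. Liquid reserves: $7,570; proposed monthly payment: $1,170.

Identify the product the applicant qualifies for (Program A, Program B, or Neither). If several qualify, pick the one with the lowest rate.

Total debts = (110 + 340 + 620 + 1,170) = 2,240; DTI = 2,240/5,450 = 41.1%.
Reserves = 7,570/1,170 = 6.5 months.
Program A: score 662 < 680; DTI 41.1% ≤ 43%; employment 65 ≥ 18 mo; reserves 6.5 ≥ 6 mo → does not qualify.
Program B: score 662 ≥ 620; DTI 41.1% ≤ 43%; employment 65 ≥ 12 mo; reserves 6.5 ≥ 2 mo → qualifies.

Program B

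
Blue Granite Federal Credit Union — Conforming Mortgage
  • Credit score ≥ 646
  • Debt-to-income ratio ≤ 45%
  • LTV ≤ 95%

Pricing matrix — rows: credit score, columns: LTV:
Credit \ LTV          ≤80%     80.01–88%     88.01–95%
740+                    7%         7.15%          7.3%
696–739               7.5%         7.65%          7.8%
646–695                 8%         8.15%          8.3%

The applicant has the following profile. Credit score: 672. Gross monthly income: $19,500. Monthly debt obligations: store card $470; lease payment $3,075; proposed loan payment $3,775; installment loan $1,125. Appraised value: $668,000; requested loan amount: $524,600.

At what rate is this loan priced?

8%

Credit score 672 ≥ 646; Total monthly debts = (470 + 3,075 + 3,775 + 1,125) = 8,445. DTI: 8,445 ÷ 19,500 = 43.3%, within the 45% cap
LTV: 524,600 ÷ 668,000 = 78.5%, within 95% cap
Score 672 is in the 646–695 band; LTV 78.5% is in the ≤80% band → 8%.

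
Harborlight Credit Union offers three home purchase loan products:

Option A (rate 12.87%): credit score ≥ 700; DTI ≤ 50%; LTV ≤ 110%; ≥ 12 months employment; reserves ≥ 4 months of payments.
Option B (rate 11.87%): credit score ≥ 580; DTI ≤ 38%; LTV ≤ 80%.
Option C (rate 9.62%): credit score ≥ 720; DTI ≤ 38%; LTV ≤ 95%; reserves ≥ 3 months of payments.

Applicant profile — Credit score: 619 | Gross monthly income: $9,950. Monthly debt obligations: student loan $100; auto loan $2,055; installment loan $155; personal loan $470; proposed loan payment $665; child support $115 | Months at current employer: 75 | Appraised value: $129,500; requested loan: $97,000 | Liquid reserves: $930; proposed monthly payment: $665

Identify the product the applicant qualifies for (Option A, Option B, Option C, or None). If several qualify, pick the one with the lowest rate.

Option B

Total debts = (100 + 2,055 + 155 + 470 + 665 + 115) = 3,560; DTI = 3,560/9,950 = 35.8%.
LTV = 97,000/129,500 = 74.9%.
Reserves = 930/665 = 1.4 months.
Option A: score 619 < 700; DTI 35.8% ≤ 50%; LTV 74.9% ≤ 110%; employment 75 ≥ 12 mo; reserves 1.4 < 4 mo → does not qualify.
Option B: score 619 ≥ 580; DTI 35.8% ≤ 38%; LTV 74.9% ≤ 80% → qualifies.
Option C: score 619 < 720; DTI 35.8% ≤ 38%; LTV 74.9% ≤ 95%; reserves 1.4 < 3 mo → does not qualify.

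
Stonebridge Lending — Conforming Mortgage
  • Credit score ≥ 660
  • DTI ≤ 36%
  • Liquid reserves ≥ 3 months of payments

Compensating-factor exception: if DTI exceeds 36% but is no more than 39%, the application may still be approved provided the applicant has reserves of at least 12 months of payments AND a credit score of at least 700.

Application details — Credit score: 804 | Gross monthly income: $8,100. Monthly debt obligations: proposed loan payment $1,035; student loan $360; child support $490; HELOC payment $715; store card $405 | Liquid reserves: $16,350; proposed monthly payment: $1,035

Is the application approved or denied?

Approved

Credit score 804 ≥ 660 (meets base)
Total debts = (1,035 + 360 + 490 + 715 + 405) = 3,005. DTI: 3,005 ÷ 8,100 = 37.1%, over the 36% base limit.
Reserves = 16,350/1,035 = 15.8 months ≥ 3
DTI 37.1% is within the 36%–39% exception band; checking compensating factors.
Override check — reserves: 15.8 mo (ok); score: 804 (ok).
Both compensating conditions met → exception applies.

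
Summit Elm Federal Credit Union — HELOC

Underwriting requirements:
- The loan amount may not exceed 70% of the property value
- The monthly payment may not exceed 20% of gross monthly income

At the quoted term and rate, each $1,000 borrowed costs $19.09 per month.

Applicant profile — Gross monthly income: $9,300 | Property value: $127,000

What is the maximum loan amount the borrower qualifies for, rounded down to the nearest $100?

$88,900

Payment cap: 20% × $9,300 = $1,860/month.
At $19.09 per $1,000, that supports 1,860/19.09 × 1,000 ≈ $97,433 → $97,400.
LTV cap: 70% × $127,000 = $88,900 → $88,900.
Binding constraint: loan-to-value.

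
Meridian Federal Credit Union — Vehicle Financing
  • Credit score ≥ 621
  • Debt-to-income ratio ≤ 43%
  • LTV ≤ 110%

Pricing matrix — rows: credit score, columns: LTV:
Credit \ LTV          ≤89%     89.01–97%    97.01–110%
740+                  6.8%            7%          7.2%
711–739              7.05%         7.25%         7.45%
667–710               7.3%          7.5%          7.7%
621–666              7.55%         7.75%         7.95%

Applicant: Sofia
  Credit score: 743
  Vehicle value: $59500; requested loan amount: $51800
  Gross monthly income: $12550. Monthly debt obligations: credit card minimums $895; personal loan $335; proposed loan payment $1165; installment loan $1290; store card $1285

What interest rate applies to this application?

6.8%

Credit score 743 ≥ 621; Total monthly debts = (895 + 335 + 1,165 + 1,290 + 1,285) = 4,970. DTI = 4,970/12,550 = 39.6% ≤ 43%
LTV = 51,800/59,500 = 87.1% ≤ 110%
Score 743 is in the 740+ band; LTV 87.1% is in the ≤89% band → 6.8%.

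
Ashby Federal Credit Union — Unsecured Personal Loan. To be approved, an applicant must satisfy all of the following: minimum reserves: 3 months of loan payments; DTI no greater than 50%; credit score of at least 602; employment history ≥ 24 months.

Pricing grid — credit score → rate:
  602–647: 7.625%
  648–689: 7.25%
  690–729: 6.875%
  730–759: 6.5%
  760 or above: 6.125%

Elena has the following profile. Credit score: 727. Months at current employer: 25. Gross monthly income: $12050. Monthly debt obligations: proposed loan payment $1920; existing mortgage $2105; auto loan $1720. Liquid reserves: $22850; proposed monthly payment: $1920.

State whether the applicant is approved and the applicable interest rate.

Approved at 6.875%

Credit score 727 ≥ 602 (meets minimum)
Reserves: 22,850 ÷ 1,920 = 11.9 months (meets 3-month minimum)
Employment 25 ≥ 24 months
Total monthly debts = (1,920 + 2,105 + 1,720) = 5,745. DTI: 5,745 ÷ 12,050 = 47.7%, within the 50% cap
All requirements met. Score 727 falls in the 690–729 tier → 6.875%.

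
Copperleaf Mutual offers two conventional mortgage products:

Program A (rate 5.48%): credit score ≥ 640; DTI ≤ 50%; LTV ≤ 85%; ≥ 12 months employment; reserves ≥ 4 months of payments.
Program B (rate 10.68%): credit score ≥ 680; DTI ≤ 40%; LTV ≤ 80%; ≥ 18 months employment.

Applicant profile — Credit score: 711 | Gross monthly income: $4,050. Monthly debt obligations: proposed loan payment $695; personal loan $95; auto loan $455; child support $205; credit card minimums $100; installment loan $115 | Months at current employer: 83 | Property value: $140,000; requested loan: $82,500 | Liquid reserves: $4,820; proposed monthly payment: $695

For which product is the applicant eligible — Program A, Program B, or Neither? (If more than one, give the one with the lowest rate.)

Program A

Total debts = (695 + 95 + 455 + 205 + 100 + 115) = 1,665; DTI = 1,665/4,050 = 41.1%.
LTV = 82,500/140,000 = 58.9%.
Reserves = 4,820/695 = 6.9 months.
Program A: score 711 ≥ 640; DTI 41.1% ≤ 50%; LTV 58.9% ≤ 85%; employment 83 ≥ 12 mo; reserves 6.9 ≥ 4 mo → qualifies.
Program B: score 711 ≥ 680; DTI 41.1% > 40%; LTV 58.9% ≤ 80%; employment 83 ≥ 18 mo → does not qualify.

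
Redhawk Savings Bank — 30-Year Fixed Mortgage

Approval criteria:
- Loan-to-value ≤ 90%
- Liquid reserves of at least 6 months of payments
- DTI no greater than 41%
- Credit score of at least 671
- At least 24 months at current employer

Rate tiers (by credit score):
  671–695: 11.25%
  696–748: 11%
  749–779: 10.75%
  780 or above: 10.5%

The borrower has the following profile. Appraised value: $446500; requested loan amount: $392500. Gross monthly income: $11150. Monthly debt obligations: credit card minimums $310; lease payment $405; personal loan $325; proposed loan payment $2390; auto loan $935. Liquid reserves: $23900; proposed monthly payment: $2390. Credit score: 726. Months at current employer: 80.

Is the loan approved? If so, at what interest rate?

Approved at 11%

Credit score 726 ≥ 671 (meets minimum)
Total monthly debts = (310 + 405 + 325 + 2,390 + 935) = 4,365. Debt-to-income = 4,365/11,150 = 39.1% — meets 41% limit
Loan-to-value = 392,500/446,500 = 87.9% — pass (90% max)
Employment 80 ≥ 24 months
Reserves: 23,900 ÷ 2,390 = 10.0 months (meets 6-month minimum)
All requirements met. Score 726 falls in the 696–748 tier → 11%.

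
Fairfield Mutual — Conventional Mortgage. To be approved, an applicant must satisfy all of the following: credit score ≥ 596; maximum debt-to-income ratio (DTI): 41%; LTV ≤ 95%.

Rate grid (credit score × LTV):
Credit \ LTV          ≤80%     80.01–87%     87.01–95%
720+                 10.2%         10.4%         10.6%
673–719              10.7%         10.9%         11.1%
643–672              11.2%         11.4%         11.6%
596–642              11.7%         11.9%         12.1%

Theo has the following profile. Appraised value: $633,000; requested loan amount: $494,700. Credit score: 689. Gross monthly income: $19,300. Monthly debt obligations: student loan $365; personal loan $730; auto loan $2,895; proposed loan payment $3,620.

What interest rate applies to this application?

Credit score 689 ≥ 596; Total monthly debts = (365 + 730 + 2,895 + 3,620) = 7,610. Debt-to-income = 7,610/19,300 = 39.4% — meets 41% limit
LTV: 494,700 ÷ 633,000 = 78.2%, within 95% cap
Row: 689 falls in 673–719. Column: 78.2% falls in ≤80%. Rate = 10.7%.

10.7%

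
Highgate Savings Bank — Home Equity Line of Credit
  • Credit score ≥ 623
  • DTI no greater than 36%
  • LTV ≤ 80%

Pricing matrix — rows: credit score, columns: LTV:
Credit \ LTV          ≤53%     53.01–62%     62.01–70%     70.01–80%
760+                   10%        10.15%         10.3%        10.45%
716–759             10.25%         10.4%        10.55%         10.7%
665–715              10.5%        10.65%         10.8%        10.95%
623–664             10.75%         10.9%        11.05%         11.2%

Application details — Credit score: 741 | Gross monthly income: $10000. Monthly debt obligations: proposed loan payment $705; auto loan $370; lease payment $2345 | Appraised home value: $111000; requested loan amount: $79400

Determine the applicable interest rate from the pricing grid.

10.7%

Credit score 741 ≥ 623; Total monthly debts = (705 + 370 + 2,345) = 3,420. Debt-to-income = 3,420/10,000 = 34.2% — meets 36% limit
LTV = 79,400/111,000 = 71.5% ≤ 80%
Credit 741 → row 716–759; LTV 71.5% → column 70.01–80%. Grid cell → 10.7%.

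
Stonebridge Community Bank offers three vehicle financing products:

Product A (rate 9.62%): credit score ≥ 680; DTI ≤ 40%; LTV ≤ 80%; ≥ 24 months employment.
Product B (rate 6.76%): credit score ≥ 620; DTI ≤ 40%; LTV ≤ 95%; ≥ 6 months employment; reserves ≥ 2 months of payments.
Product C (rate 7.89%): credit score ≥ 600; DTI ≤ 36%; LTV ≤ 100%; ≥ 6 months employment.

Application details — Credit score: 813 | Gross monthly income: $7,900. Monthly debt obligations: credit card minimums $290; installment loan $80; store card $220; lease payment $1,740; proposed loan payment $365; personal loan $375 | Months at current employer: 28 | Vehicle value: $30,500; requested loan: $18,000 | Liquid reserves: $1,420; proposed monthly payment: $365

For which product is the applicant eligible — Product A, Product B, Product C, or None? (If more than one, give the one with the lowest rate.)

Product B

Total debts = (290 + 80 + 220 + 1,740 + 365 + 375) = 3,070; DTI = 3,070/7,900 = 38.9%.
LTV = 18,000/30,500 = 59%.
Reserves = 1,420/365 = 3.9 months.
Product A: score 813 ≥ 680; DTI 38.9% ≤ 40%; LTV 59% ≤ 80%; employment 28 ≥ 24 mo → qualifies.
Product B: score 813 ≥ 620; DTI 38.9% ≤ 40%; LTV 59% ≤ 95%; employment 28 ≥ 6 mo; reserves 3.9 ≥ 2 mo → qualifies.
Product C: score 813 ≥ 600; DTI 38.9% > 36%; LTV 59% ≤ 100%; employment 28 ≥ 6 mo → does not qualify.
Qualifying: Product A, Product B. Lowest rate is 6.76% → Product B.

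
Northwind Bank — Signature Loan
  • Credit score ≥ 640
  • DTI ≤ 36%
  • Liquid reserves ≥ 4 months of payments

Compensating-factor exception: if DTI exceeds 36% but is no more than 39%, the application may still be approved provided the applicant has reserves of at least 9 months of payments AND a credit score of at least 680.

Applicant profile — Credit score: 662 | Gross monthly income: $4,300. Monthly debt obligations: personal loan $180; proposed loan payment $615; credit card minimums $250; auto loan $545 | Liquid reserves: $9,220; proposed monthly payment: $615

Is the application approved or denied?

Denied

Credit score 662 ≥ 640 (meets base)
Total debts = (180 + 615 + 250 + 545) = 1,590. DTI = 1,590/4,300 = 37% > 36% — standard DTI limit exceeded.
Reserves: 9,220 ÷ 615 = 15.0 months (meets 4-month minimum)
DTI 37% is within the 36%–39% exception band; checking compensating factors.
Reserves 15.0 ≥ 9 months; credit score 662 < 680.
Override conditions not both satisfied; exception does not apply.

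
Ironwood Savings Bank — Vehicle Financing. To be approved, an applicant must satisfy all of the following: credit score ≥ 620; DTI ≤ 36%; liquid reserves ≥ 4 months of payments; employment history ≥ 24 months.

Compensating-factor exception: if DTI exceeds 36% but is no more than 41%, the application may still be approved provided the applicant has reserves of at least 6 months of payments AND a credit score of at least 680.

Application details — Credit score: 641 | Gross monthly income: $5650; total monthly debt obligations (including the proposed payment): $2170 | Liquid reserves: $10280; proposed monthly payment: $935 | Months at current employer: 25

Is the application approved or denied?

Credit score 641 ≥ 620 (meets base)
DTI = 2,170/5,650 = 38.4% > 36% — standard DTI limit exceeded.
Reserves = 10,280/935 = 11.0 months ≥ 4
Employment 25 ≥ 24 months
38.4% falls in the override range (36%–41%), so the compensating-factor test applies.
Reserves 11.0 ≥ 6 months; credit score 641 < 680.
Override conditions not both satisfied; exception does not apply.

Denied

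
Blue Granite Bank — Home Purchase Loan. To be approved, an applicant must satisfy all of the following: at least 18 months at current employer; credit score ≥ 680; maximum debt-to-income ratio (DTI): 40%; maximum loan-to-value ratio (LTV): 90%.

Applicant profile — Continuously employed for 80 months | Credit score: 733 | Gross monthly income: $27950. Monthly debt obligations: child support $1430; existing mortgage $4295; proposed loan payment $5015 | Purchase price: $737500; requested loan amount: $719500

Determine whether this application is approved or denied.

Employment 80 ≥ 18 months
Credit score 733 ≥ 680 (meets)
Total monthly debts = (1,430 + 4,295 + 5,015) = 10,740. DTI: 10,740 ÷ 27,950 = 38.4%, within the 40% cap
Loan-to-value = 719,500/737,500 = 97.6% — fail (90% max)
Fails on LTV.

Denied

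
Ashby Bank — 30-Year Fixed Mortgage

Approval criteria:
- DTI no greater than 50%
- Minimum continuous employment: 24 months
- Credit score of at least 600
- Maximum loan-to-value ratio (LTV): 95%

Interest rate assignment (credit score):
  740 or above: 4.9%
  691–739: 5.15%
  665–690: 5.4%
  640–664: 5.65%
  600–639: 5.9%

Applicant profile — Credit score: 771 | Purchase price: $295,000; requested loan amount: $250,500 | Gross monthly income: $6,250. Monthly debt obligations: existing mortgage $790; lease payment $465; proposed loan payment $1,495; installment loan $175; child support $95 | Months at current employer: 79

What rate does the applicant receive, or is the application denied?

Credit score 771 ≥ 600 (meets minimum)
Total monthly debts = (790 + 465 + 1,495 + 175 + 95) = 3,020. Debt-to-income = 3,020/6,250 = 48.3% — meets 50% limit
Loan-to-value = 250,500/295,000 = 84.9% — pass (95% max)
Employment 79 ≥ 24 months
All requirements met. Score 771 falls in the 740 or above tier → 4.9%.

Approved at 4.9%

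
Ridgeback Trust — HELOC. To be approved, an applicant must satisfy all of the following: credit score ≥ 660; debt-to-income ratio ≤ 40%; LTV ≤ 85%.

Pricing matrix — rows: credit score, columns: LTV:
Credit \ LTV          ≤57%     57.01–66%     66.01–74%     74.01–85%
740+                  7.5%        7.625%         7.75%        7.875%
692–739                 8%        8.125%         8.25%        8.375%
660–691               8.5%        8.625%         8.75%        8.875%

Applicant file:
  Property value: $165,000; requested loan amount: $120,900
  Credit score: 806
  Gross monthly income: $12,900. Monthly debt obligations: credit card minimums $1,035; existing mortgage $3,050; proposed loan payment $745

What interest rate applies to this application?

7.75%

Credit score 806 ≥ 660; Total monthly debts = (1,035 + 3,050 + 745) = 4,830. Debt-to-income = 4,830/12,900 = 37.4% — meets 40% limit
LTV: 120,900 ÷ 165,000 = 73.3%, within 85% cap
Row: 806 falls in 740+. Column: 73.3% falls in 66.01–74%. Rate = 7.75%.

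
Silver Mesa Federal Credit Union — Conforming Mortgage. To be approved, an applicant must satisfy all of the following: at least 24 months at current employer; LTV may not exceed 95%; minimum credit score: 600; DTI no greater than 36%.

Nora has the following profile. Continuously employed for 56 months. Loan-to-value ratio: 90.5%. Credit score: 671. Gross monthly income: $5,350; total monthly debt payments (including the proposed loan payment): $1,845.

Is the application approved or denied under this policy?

Employment 56 ≥ 24 months
LTV 90.5% — within 95%
Credit score 671 ≥ 600 (meets)
Debt-to-income = 1,845/5,350 = 34.5% — meets 36% limit
All criteria satisfied.

Approved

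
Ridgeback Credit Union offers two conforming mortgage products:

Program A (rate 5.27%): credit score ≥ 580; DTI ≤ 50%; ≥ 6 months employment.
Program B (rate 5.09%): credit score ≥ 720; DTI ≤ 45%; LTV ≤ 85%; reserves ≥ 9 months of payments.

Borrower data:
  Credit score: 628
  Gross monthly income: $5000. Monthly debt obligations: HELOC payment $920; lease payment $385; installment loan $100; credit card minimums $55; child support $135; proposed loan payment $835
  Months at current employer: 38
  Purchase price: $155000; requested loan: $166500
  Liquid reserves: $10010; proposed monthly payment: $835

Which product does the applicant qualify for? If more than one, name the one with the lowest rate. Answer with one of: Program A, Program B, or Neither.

Program A

Total debts = (920 + 385 + 100 + 55 + 135 + 835) = 2,430; DTI = 2,430/5,000 = 48.6%.
LTV = 166,500/155,000 = 107.4%.
Reserves = 10,010/835 = 12.0 months.
Program A: score 628 ≥ 580; DTI 48.6% ≤ 50%; employment 38 ≥ 6 mo → qualifies.
Program B: score 628 < 720; DTI 48.6% > 45%; LTV 107.4% > 85%; reserves 12.0 ≥ 9 mo → does not qualify.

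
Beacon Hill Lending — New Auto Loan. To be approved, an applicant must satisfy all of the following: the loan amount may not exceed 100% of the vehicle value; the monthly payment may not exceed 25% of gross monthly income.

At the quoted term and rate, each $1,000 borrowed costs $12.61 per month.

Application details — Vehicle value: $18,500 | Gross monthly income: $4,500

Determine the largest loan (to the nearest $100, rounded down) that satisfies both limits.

$18,500

Payment cap: 25% × $4,500 = $1,125/month.
At $12.61 per $1,000, that supports 1,125/12.61 × 1,000 ≈ $89,214 → $89,200.
LTV cap: 100% × $18,500 = $18,500 → $18,500.
Binding constraint: loan-to-value.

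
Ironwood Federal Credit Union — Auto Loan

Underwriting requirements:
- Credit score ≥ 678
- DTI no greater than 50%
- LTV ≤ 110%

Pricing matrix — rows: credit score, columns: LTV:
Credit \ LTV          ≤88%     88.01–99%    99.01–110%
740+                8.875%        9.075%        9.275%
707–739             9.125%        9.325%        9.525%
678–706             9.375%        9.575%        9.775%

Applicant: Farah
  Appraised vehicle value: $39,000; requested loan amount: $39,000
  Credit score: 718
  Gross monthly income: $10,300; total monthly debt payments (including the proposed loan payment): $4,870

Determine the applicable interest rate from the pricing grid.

9.525%

Credit score 718 ≥ 678; Debt-to-income = 4,870/10,300 = 47.3% — meets 50% limit
LTV = 39,000/39,000 = 100% ≤ 110%
Row: 718 falls in 707–739. Column: 100% falls in 99.01–110%. Rate = 9.525%.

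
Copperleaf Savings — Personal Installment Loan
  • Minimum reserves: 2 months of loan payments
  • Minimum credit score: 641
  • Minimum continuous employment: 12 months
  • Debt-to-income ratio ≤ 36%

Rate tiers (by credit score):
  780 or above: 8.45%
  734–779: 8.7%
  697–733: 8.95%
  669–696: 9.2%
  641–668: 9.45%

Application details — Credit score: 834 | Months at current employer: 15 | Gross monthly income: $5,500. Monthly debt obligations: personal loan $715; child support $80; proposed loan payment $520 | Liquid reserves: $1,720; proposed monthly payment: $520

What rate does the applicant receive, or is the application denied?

Credit score 834 ≥ 641 (meets minimum)
Total monthly debts = (715 + 80 + 520) = 1,315. DTI = 1,315/5,500 = 23.9% ≤ 36%
Reserves: 1,720 ÷ 520 = 3.3 months (meets 2-month minimum)
Employment 15 ≥ 12 months
All requirements met. Score 834 falls in the 780 or above tier → 8.45%.

Approved at 8.45%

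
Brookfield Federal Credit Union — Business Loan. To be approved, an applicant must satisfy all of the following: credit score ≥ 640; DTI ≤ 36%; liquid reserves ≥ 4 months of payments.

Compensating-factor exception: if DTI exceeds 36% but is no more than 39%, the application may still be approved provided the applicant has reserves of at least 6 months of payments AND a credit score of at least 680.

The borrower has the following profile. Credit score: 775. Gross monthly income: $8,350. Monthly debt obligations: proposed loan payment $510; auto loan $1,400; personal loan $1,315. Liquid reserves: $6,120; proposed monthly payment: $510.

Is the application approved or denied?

Approved

Credit score 775 ≥ 640 (meets base)
Total debts = (510 + 1,400 + 1,315) = 3,225. DTI = 3,225/8,350 = 38.6% > 36% — standard DTI limit exceeded.
Reserves: 6,120 ÷ 510 = 12.0 months (meets 4-month minimum)
38.6% falls in the override range (36%–39%), so the compensating-factor test applies.
Reserves 12.0 ≥ 6 months; credit score 775 ≥ 680.
Both compensating conditions met → exception applies.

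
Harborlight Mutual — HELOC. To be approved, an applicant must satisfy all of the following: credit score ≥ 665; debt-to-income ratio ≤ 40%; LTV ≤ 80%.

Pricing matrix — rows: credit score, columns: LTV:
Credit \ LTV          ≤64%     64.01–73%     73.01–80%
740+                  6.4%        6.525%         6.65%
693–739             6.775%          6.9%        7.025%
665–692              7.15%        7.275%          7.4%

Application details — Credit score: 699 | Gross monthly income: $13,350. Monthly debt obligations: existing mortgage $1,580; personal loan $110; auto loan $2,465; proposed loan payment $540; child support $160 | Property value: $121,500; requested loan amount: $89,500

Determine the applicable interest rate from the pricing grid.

Credit score 699 ≥ 665; Total monthly debts = (1,580 + 110 + 2,465 + 540 + 160) = 4,855. DTI: 4,855 ÷ 13,350 = 36.4%, within the 40% cap
LTV = 89,500/121,500 = 73.7% ≤ 80%
Score 699 is in the 693–739 band; LTV 73.7% is in the 73.01–80% band → 7.025%.

7.025%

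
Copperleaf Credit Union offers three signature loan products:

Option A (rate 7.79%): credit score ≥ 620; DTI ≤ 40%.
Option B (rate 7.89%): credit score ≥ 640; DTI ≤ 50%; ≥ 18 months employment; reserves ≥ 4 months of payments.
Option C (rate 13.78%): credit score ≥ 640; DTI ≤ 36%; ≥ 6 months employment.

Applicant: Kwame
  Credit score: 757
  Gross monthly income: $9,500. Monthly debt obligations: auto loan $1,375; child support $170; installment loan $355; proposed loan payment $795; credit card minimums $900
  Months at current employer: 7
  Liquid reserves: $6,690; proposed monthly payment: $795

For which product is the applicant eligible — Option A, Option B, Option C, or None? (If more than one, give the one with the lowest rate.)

Option A

Total debts = (1,375 + 170 + 355 + 795 + 900) = 3,595; DTI = 3,595/9,500 = 37.8%.
Reserves = 6,690/795 = 8.4 months.
Option A: score 757 ≥ 620; DTI 37.8% ≤ 40% → qualifies.
Option B: score 757 ≥ 640; DTI 37.8% ≤ 50%; employment 7 < 18 mo; reserves 8.4 ≥ 4 mo → does not qualify.
Option C: score 757 ≥ 640; DTI 37.8% > 36%; employment 7 ≥ 6 mo → does not qualify.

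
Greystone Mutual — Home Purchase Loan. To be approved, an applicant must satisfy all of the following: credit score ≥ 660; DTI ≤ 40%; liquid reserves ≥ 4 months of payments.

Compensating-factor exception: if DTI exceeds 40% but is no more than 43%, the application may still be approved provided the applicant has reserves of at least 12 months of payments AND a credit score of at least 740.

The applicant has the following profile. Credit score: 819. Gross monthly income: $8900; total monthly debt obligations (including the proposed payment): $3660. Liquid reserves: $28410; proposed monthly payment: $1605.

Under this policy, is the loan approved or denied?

Approved

Credit score 819 ≥ 660 (meets base)
DTI: 3,660 ÷ 8,900 = 41.1%, over the 40% base limit.
Reserves = 28,410/1,605 = 17.7 months ≥ 4
41.1% falls in the override range (40%–43%), so the compensating-factor test applies.
Override check — reserves: 17.7 mo (ok); score: 819 (ok).
Both override conditions satisfied; DTI exception granted.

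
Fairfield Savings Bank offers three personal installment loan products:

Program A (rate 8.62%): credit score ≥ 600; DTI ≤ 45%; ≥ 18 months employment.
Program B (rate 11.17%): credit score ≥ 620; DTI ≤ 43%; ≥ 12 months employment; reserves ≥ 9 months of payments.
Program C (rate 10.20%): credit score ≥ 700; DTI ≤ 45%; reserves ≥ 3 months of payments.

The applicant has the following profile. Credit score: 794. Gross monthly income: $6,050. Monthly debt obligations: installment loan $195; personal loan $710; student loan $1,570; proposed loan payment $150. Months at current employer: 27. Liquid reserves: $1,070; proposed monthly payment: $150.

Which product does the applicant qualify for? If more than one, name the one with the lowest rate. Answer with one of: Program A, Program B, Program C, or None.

Total debts = (195 + 710 + 1,570 + 150) = 2,625; DTI = 2,625/6,050 = 43.4%.
Reserves = 1,070/150 = 7.1 months.
Program A: score 794 ≥ 600; DTI 43.4% ≤ 45%; employment 27 ≥ 18 mo → qualifies.
Program B: score 794 ≥ 620; DTI 43.4% > 43%; employment 27 ≥ 12 mo; reserves 7.1 < 9 mo → does not qualify.
Program C: score 794 ≥ 700; DTI 43.4% ≤ 45%; reserves 7.1 ≥ 3 mo → qualifies.
Qualifying: Program A, Program C. Lowest rate is 8.62% → Program A.

Program A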